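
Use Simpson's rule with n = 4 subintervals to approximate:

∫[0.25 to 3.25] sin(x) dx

f(x) = sin(x)
a = 0.25, b = 3.25, n = 4
h = (b - a)/n = 0.750000

Simpson's rule: (h/3)[f(x₀) + 4f(x₁) + 2f(x₂) + ... + f(xₙ)]

x_0 = 0.2500, f(x_0) = 0.247404, coefficient = 1
x_1 = 1.0000, f(x_1) = 0.841471, coefficient = 4
x_2 = 1.7500, f(x_2) = 0.983986, coefficient = 2
x_3 = 2.5000, f(x_3) = 0.598472, coefficient = 4
x_4 = 3.2500, f(x_4) = -0.108195, coefficient = 1

I ≈ (0.750000/3) × 7.866953 = 1.966738
Exact value: 1.963042
Error: 0.003696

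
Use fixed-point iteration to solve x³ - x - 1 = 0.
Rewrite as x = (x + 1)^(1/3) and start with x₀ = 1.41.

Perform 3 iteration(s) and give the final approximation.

Equation: x³ - x - 1 = 0
Fixed-point form: x = (x + 1)^(1/3)
x₀ = 1.41

x_1 = g(1.410000) = 1.340723
x_2 = g(1.340723) = 1.327751
x_3 = g(1.327751) = 1.325294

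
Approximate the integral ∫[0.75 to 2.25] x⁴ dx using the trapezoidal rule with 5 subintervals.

f(x) = x⁴
a = 0.75, b = 2.25, n = 5
h = (b - a)/n = 0.300000

Trapezoidal rule: (h/2)[f(x₀) + 2f(x₁) + 2f(x₂) + ... + f(xₙ)]

x_0 = 0.7500, f(x_0) = 0.316406, coefficient = 1
x_1 = 1.0500, f(x_1) = 1.215506, coefficient = 2
x_2 = 1.3500, f(x_2) = 3.321506, coefficient = 2
x_3 = 1.6500, f(x_3) = 7.412006, coefficient = 2
x_4 = 1.9500, f(x_4) = 14.459006, coefficient = 2
x_5 = 2.2500, f(x_5) = 25.628906, coefficient = 1

I ≈ (0.300000/2) × 78.761362 = 11.814204
Exact value: 11.485547
Error: 0.328657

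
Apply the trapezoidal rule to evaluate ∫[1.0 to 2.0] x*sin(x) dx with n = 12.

f(x) = x*sin(x)
a = 1.0, b = 2.0, n = 12
h = (b - a)/n = 0.083333

Trapezoidal rule: (h/2)[f(x₀) + 2f(x₁) + 2f(x₂) + ... + f(xₙ)]

x_0 = 1.0000, f(x_0) = 0.841471, coefficient = 1
x_1 = 1.0833, f(x_1) = 0.957151, coefficient = 2
x_2 = 1.1667, f(x_2) = 1.072686, coefficient = 2
x_3 = 1.2500, f(x_3) = 1.186231, coefficient = 2
x_4 = 1.3333, f(x_4) = 1.295917, coefficient = 2
x_5 = 1.4167, f(x_5) = 1.399873, coefficient = 2
x_6 = 1.5000, f(x_6) = 1.496242, coefficient = 2
x_7 = 1.5833, f(x_7) = 1.583209, coefficient = 2
x_8 = 1.6667, f(x_8) = 1.659013, coefficient = 2
x_9 = 1.7500, f(x_9) = 1.721975, coefficient = 2
x_10 = 1.8333, f(x_10) = 1.770514, coefficient = 2
x_11 = 1.9167, f(x_11) = 1.803163, coefficient = 2
x_12 = 2.0000, f(x_12) = 1.818595, coefficient = 1

I ≈ (0.083333/2) × 34.552014 = 1.439667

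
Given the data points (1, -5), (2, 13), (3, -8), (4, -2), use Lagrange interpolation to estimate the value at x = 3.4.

Lagrange interpolation formula:
P(x) = Σ yᵢ × Lᵢ(x)
where Lᵢ(x) = Π_{j≠i} (x - xⱼ)/(xᵢ - xⱼ)

L_0(3.4) = (3.4 - 2)/(1 - 2) × (3.4 - 3)/(1 - 3) × (3.4 - 4)/(1 - 4) = 0.056000
L_1(3.4) = (3.4 - 1)/(2 - 1) × (3.4 - 3)/(2 - 3) × (3.4 - 4)/(2 - 4) = -0.288000
L_2(3.4) = (3.4 - 1)/(3 - 1) × (3.4 - 2)/(3 - 2) × (3.4 - 4)/(3 - 4) = 1.008000
L_3(3.4) = (3.4 - 1)/(4 - 1) × (3.4 - 2)/(4 - 2) × (3.4 - 3)/(4 - 3) = 0.224000

P(3.4) = (-5)×L_0(3.4) + 13×L_1(3.4) + (-8)×L_2(3.4) + (-2)×L_3(3.4)
P(3.4) = -12.536000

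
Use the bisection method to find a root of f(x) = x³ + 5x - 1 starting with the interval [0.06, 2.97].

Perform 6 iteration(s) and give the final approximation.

f(x) = x³ + 5x - 1
Initial interval: [0.06, 2.97]

Iteration 1:
  c_1 = (0.060000 + 2.970000)/2 = 1.515000
  f(c_1) = f(1.515000) = 10.052266
  f(a) × f(c) < 0, new interval: [0.060000, 1.515000]
Iteration 2:
  c_2 = (0.060000 + 1.515000)/2 = 0.787500
  f(c_2) = f(0.787500) = 3.425873
  f(a) × f(c) < 0, new interval: [0.060000, 0.787500]
Iteration 3:
  c_3 = (0.060000 + 0.787500)/2 = 0.423750
  f(c_3) = f(0.423750) = 1.194840
  f(a) × f(c) < 0, new interval: [0.060000, 0.423750]
Iteration 4:
  c_4 = (0.060000 + 0.423750)/2 = 0.241875
  f(c_4) = f(0.241875) = 0.223526
  f(a) × f(c) < 0, new interval: [0.060000, 0.241875]
Iteration 5:
  c_5 = (0.060000 + 0.241875)/2 = 0.150938
  f(c_5) = f(0.150938) = -0.241874
  f(a) × f(c) ≥ 0, new interval: [0.150938, 0.241875]
Iteration 6:
  c_6 = (0.150938 + 0.241875)/2 = 0.196406
  f(c_6) = f(0.196406) = -0.010392
  f(a) × f(c) ≥ 0, new interval: [0.196406, 0.241875]

After 6 iteration(s), the approximation is c_6 = 0.196406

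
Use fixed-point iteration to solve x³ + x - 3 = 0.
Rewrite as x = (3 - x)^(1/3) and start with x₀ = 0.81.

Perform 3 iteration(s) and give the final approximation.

Equation: x³ + x - 3 = 0
Fixed-point form: x = (3 - x)^(1/3)
x₀ = 0.81

x_1 = g(0.810000) = 1.298618
x_2 = g(1.298618) = 1.193807
x_3 = g(1.193807) = 1.217834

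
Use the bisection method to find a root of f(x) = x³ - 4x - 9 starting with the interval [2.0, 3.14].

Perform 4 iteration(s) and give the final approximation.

f(x) = x³ - 4x - 9
Initial interval: [2.0, 3.14]

Iteration 1:
  c_1 = (2.000000 + 3.140000)/2 = 2.570000
  f(c_1) = f(2.570000) = -2.305407
  f(a) × f(c) ≥ 0, new interval: [2.570000, 3.140000]
Iteration 2:
  c_2 = (2.570000 + 3.140000)/2 = 2.855000
  f(c_2) = f(2.855000) = 2.851176
  f(a) × f(c) < 0, new interval: [2.570000, 2.855000]
Iteration 3:
  c_3 = (2.570000 + 2.855000)/2 = 2.712500
  f(c_3) = f(2.712500) = 0.107643
  f(a) × f(c) < 0, new interval: [2.570000, 2.712500]
Iteration 4:
  c_4 = (2.570000 + 2.712500)/2 = 2.641250
  f(c_4) = f(2.641250) = -1.139108
  f(a) × f(c) ≥ 0, new interval: [2.641250, 2.712500]

After 4 iteration(s), the approximation is c_4 = 2.641250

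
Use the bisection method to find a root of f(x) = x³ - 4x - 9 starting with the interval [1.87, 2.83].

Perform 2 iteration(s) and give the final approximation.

f(x) = x³ - 4x - 9
Initial interval: [1.87, 2.83]

Iteration 1:
  c_1 = (1.870000 + 2.830000)/2 = 2.350000
  f(c_1) = f(2.350000) = -5.422125
  f(a) × f(c) ≥ 0, new interval: [2.350000, 2.830000]
Iteration 2:
  c_2 = (2.350000 + 2.830000)/2 = 2.590000
  f(c_2) = f(2.590000) = -1.986021
  f(a) × f(c) ≥ 0, new interval: [2.590000, 2.830000]

After 2 iteration(s), the approximation is c_2 = 2.590000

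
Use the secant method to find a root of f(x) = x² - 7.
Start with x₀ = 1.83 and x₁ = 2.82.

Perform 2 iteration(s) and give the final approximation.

f(x) = x² - 7
x₀ = 1.83, x₁ = 2.82

Secant formula: x_{n+1} = x_n - f(x_n)(x_n - x_{n-1})/(f(x_n) - f(x_{n-1}))

Iteration 1:
  f(1.830000) = -3.651100
  f(2.820000) = 0.952400
  x_2 = 2.820000 - 0.952400×(2.820000 - 1.830000)/(0.952400 - (-3.651100))
       = 2.615183
Iteration 2:
  f(2.820000) = 0.952400
  f(2.615183) = -0.160819
  x_3 = 2.615183 - (-0.160819)×(2.615183 - 2.820000)/(-0.160819 - 0.952400)
       = 2.644771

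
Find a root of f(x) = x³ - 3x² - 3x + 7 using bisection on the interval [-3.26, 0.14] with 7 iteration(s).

f(x) = x³ - 3x² - 3x + 7
Initial interval: [-3.26, 0.14]

Iteration 1:
  c_1 = (-3.260000 + 0.140000)/2 = -1.560000
  f(c_1) = f(-1.560000) = 0.582784
  f(a) × f(c) < 0, new interval: [-3.260000, -1.560000]
Iteration 2:
  c_2 = (-3.260000 + (-1.560000))/2 = -2.410000
  f(c_2) = f(-2.410000) = -17.191821
  f(a) × f(c) ≥ 0, new interval: [-2.410000, -1.560000]
Iteration 3:
  c_3 = (-2.410000 + (-1.560000))/2 = -1.985000
  f(c_3) = f(-1.985000) = -6.687022
  f(a) × f(c) ≥ 0, new interval: [-1.985000, -1.560000]
Iteration 4:
  c_4 = (-1.985000 + (-1.560000))/2 = -1.772500
  f(c_4) = f(-1.772500) = -2.676532
  f(a) × f(c) ≥ 0, new interval: [-1.772500, -1.560000]
Iteration 5:
  c_5 = (-1.772500 + (-1.560000))/2 = -1.666250
  f(c_5) = f(-1.666250) = -0.956575
  f(a) × f(c) ≥ 0, new interval: [-1.666250, -1.560000]
Iteration 6:
  c_6 = (-1.666250 + (-1.560000))/2 = -1.613125
  f(c_6) = f(-1.613125) = -0.164771
  f(a) × f(c) ≥ 0, new interval: [-1.613125, -1.560000]
Iteration 7:
  c_7 = (-1.613125 + (-1.560000))/2 = -1.586562
  f(c_7) = f(-1.586562) = 0.214482
  f(a) × f(c) < 0, new interval: [-1.613125, -1.586562]

After 7 iteration(s), the approximation is c_7 = -1.586562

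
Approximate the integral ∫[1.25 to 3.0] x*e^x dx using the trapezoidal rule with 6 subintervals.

f(x) = x*e^x
a = 1.25, b = 3.0, n = 6
h = (b - a)/n = 0.291667

Trapezoidal rule: (h/2)[f(x₀) + 2f(x₁) + 2f(x₂) + ... + f(xₙ)]

x_0 = 1.2500, f(x_0) = 4.362929, coefficient = 1
x_1 = 1.5417, f(x_1) = 7.203239, coefficient = 2
x_2 = 1.8333, f(x_2) = 11.466952, coefficient = 2
x_3 = 2.1250, f(x_3) = 17.792407, coefficient = 2
x_4 = 2.4167, f(x_4) = 27.087053, coefficient = 2
x_5 = 2.7083, f(x_5) = 40.636504, coefficient = 2
x_6 = 3.0000, f(x_6) = 60.256611, coefficient = 1

I ≈ (0.291667/2) × 272.991848 = 39.811311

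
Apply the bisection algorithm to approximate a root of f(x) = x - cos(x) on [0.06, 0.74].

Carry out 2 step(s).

f(x) = x - cos(x)
Initial interval: [0.06, 0.74]

Iteration 1:
  c_1 = (0.060000 + 0.740000)/2 = 0.400000
  f(c_1) = f(0.400000) = -0.521061
  f(a) × f(c) ≥ 0, new interval: [0.400000, 0.740000]
Iteration 2:
  c_2 = (0.400000 + 0.740000)/2 = 0.570000
  f(c_2) = f(0.570000) = -0.271901
  f(a) × f(c) ≥ 0, new interval: [0.570000, 0.740000]

After 2 iteration(s), the approximation is c_2 = 0.570000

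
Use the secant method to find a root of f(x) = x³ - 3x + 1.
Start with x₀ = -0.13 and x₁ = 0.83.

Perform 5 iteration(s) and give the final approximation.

f(x) = x³ - 3x + 1
x₀ = -0.13, x₁ = 0.83

Secant formula: x_{n+1} = x_n - f(x_n)(x_n - x_{n-1})/(f(x_n) - f(x_{n-1}))

Iteration 1:
  f(-0.130000) = 1.387803
  f(0.830000) = -0.918213
  x_2 = 0.830000 - (-0.918213)×(0.830000 - (-0.130000))/(-0.918213 - 1.387803)
       = 0.447746
Iteration 2:
  f(0.830000) = -0.918213
  f(0.447746) = -0.253475
  x_3 = 0.447746 - (-0.253475)×(0.447746 - 0.830000)/(-0.253475 - (-0.918213))
       = 0.301986
Iteration 3:
  f(0.447746) = -0.253475
  f(0.301986) = 0.121581
  x_4 = 0.301986 - 0.121581×(0.301986 - 0.447746)/(0.121581 - (-0.253475))
       = 0.349237
Iteration 4:
  f(0.301986) = 0.121581
  f(0.349237) = -0.005115
  x_5 = 0.349237 - (-0.005115)×(0.349237 - 0.301986)/(-0.005115 - 0.121581)
       = 0.347329
Iteration 5:
  f(0.349237) = -0.005115
  f(0.347329) = -0.000086
  x_6 = 0.347329 - (-0.000086)×(0.347329 - 0.349237)/(-0.000086 - (-0.005115))
       = 0.347296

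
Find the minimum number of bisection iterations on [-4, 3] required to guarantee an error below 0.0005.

We need (b-a)/2^n ≤ 0.0005
(3 - (-4))/2^n ≤ 0.0005
7/2^n ≤ 0.0005
2^n ≥ 14000
n ≥ log₂(14000) = 13.77
n ≥ 14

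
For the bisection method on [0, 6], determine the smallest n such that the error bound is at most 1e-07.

We need (b-a)/2^n ≤ 1e-07
(6 - 0)/2^n ≤ 1e-07
6/2^n ≤ 1e-07
2^n ≥ 60000000
n ≥ log₂(60000000) = 25.84
n ≥ 26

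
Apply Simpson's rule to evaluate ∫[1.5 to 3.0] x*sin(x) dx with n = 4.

f(x) = x*sin(x)
a = 1.5, b = 3.0, n = 4
h = (b - a)/n = 0.375000

Simpson's rule: (h/3)[f(x₀) + 4f(x₁) + 2f(x₂) + ... + f(xₙ)]

x_0 = 1.5000, f(x_0) = 1.496242, coefficient = 1
x_1 = 1.8750, f(x_1) = 1.788911, coefficient = 4
x_2 = 2.2500, f(x_2) = 1.750665, coefficient = 2
x_3 = 2.6250, f(x_3) = 1.296541, coefficient = 4
x_4 = 3.0000, f(x_4) = 0.423360, coefficient = 1

I ≈ (0.375000/3) × 17.762738 = 2.220342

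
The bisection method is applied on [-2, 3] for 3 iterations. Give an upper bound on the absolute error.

Bisection error bound: |error| ≤ (b-a)/2^n
|error| ≤ (3 - (-2))/2^3 = 5/2^3
|error| ≤ 0.6250000000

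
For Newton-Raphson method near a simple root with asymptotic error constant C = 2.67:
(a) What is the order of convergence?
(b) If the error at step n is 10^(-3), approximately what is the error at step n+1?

(a) Newton-Raphson has quadratic (order 2) convergence near simple roots.
    This means |e_{n+1}| ≈ C|e_n|².

(b) With |e_n| = 10^(-3) and C = 2.67:
    |e_{n+1}| ≈ 2.67 × (10^(-3))² = 2.67 × 10^(-6)

(a) 2 (quadratic); (b) |e_{n+1}| ≈ 2.670e-06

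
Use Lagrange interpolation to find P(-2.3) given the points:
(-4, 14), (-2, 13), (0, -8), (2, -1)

Lagrange interpolation formula:
P(x) = Σ yᵢ × Lᵢ(x)
where Lᵢ(x) = Π_{j≠i} (x - xⱼ)/(xᵢ - xⱼ)

L_0(-2.3) = (-2.3 - (-2))/(-4 - (-2)) × (-2.3 - 0)/(-4 - 0) × (-2.3 - 2)/(-4 - 2) = 0.061812
L_1(-2.3) = (-2.3 - (-4))/(-2 - (-4)) × (-2.3 - 0)/(-2 - 0) × (-2.3 - 2)/(-2 - 2) = 1.050812
L_2(-2.3) = (-2.3 - (-4))/(0 - (-4)) × (-2.3 - (-2))/(0 - (-2)) × (-2.3 - 2)/(0 - 2) = -0.137062
L_3(-2.3) = (-2.3 - (-4))/(2 - (-4)) × (-2.3 - (-2))/(2 - (-2)) × (-2.3 - 0)/(2 - 0) = 0.024437

P(-2.3) = 14×L_0(-2.3) + 13×L_1(-2.3) + (-8)×L_2(-2.3) + (-1)×L_3(-2.3)
P(-2.3) = 15.598000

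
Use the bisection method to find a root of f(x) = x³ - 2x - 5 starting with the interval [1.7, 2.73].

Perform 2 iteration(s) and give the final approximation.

f(x) = x³ - 2x - 5
Initial interval: [1.7, 2.73]

Iteration 1:
  c_1 = (1.700000 + 2.730000)/2 = 2.215000
  f(c_1) = f(2.215000) = 1.437288
  f(a) × f(c) < 0, new interval: [1.700000, 2.215000]
Iteration 2:
  c_2 = (1.700000 + 2.215000)/2 = 1.957500
  f(c_2) = f(1.957500) = -1.414239
  f(a) × f(c) ≥ 0, new interval: [1.957500, 2.215000]

After 2 iteration(s), the approximation is c_2 = 1.957500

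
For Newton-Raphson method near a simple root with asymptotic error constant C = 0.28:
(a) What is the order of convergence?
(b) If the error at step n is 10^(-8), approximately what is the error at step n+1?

(a) Newton-Raphson has quadratic (order 2) convergence near simple roots.
    This means |e_{n+1}| ≈ C|e_n|².

(b) With |e_n| = 10^(-8) and C = 0.28:
    |e_{n+1}| ≈ 0.28 × (10^(-8))² = 0.28 × 10^(-16)

(a) 2 (quadratic); (b) |e_{n+1}| ≈ 2.800e-17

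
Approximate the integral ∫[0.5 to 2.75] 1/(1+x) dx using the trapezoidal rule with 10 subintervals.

f(x) = 1/(1+x)
a = 0.5, b = 2.75, n = 10
h = (b - a)/n = 0.225000

Trapezoidal rule: (h/2)[f(x₀) + 2f(x₁) + 2f(x₂) + ... + f(xₙ)]

x_0 = 0.5000, f(x_0) = 0.666667, coefficient = 1
x_1 = 0.7250, f(x_1) = 0.579710, coefficient = 2
x_2 = 0.9500, f(x_2) = 0.512821, coefficient = 2
x_3 = 1.1750, f(x_3) = 0.459770, coefficient = 2
x_4 = 1.4000, f(x_4) = 0.416667, coefficient = 2
x_5 = 1.6250, f(x_5) = 0.380952, coefficient = 2
x_6 = 1.8500, f(x_6) = 0.350877, coefficient = 2
x_7 = 2.0750, f(x_7) = 0.325203, coefficient = 2
x_8 = 2.3000, f(x_8) = 0.303030, coefficient = 2
x_9 = 2.5250, f(x_9) = 0.283688, coefficient = 2
x_10 = 2.7500, f(x_10) = 0.266667, coefficient = 1

I ≈ (0.225000/2) × 8.158770 = 0.917862
Exact value: 0.916291
Error: 0.001571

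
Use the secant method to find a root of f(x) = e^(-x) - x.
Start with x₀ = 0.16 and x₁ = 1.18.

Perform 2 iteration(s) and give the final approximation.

f(x) = e^(-x) - x
x₀ = 0.16, x₁ = 1.18

Secant formula: x_{n+1} = x_n - f(x_n)(x_n - x_{n-1})/(f(x_n) - f(x_{n-1}))

Iteration 1:
  f(0.160000) = 0.692144
  f(1.180000) = -0.872721
  x_2 = 1.180000 - (-0.872721)×(1.180000 - 0.160000)/(-0.872721 - 0.692144)
       = 0.611149
Iteration 2:
  f(1.180000) = -0.872721
  f(0.611149) = -0.068421
  x_3 = 0.611149 - (-0.068421)×(0.611149 - 1.180000)/(-0.068421 - (-0.872721))
       = 0.562757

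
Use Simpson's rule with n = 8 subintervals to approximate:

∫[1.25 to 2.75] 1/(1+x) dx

f(x) = 1/(1+x)
a = 1.25, b = 2.75, n = 8
h = (b - a)/n = 0.187500

Simpson's rule: (h/3)[f(x₀) + 4f(x₁) + 2f(x₂) + ... + f(xₙ)]

x_0 = 1.2500, f(x_0) = 0.444444, coefficient = 1
x_1 = 1.4375, f(x_1) = 0.410256, coefficient = 4
x_2 = 1.6250, f(x_2) = 0.380952, coefficient = 2
x_3 = 1.8125, f(x_3) = 0.355556, coefficient = 4
x_4 = 2.0000, f(x_4) = 0.333333, coefficient = 2
x_5 = 2.1875, f(x_5) = 0.313725, coefficient = 4
x_6 = 2.3750, f(x_6) = 0.296296, coefficient = 2
x_7 = 2.5625, f(x_7) = 0.280702, coefficient = 4
x_8 = 2.7500, f(x_8) = 0.266667, coefficient = 1

I ≈ (0.187500/3) × 8.173232 = 0.510827
Exact value: 0.510826
Error: 0.000001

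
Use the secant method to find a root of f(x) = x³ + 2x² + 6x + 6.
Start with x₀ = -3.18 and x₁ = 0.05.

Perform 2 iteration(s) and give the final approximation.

f(x) = x³ + 2x² + 6x + 6
x₀ = -3.18, x₁ = 0.05

Secant formula: x_{n+1} = x_n - f(x_n)(x_n - x_{n-1})/(f(x_n) - f(x_{n-1}))

Iteration 1:
  f(-3.180000) = -25.012632
  f(0.050000) = 6.305125
  x_2 = 0.050000 - 6.305125×(0.050000 - (-3.180000))/(6.305125 - (-25.012632))
       = -0.600288
Iteration 2:
  f(0.050000) = 6.305125
  f(-0.600288) = 2.902653
  x_3 = -0.600288 - 2.902653×(-0.600288 - 0.050000)/(2.902653 - 6.305125)
       = -1.155049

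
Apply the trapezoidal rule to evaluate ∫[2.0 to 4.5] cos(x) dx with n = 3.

f(x) = cos(x)
a = 2.0, b = 4.5, n = 3
h = (b - a)/n = 0.833333

Trapezoidal rule: (h/2)[f(x₀) + 2f(x₁) + 2f(x₂) + ... + f(xₙ)]

x_0 = 2.0000, f(x_0) = -0.416147, coefficient = 1
x_1 = 2.8333, f(x_1) = -0.952863, coefficient = 2
x_2 = 3.6667, f(x_2) = -0.865287, coefficient = 2
x_3 = 4.5000, f(x_3) = -0.210796, coefficient = 1

I ≈ (0.833333/2) × -4.263243 = -1.776351
Exact value: -1.886828
Error: 0.110476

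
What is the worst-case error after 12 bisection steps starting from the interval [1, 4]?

Bisection error bound: |error| ≤ (b-a)/2^n
|error| ≤ (4 - 1)/2^12 = 3/2^12
|error| ≤ 0.0007324219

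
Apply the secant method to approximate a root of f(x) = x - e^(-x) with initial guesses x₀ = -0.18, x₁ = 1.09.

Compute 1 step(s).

f(x) = x - e^(-x)
x₀ = -0.18, x₁ = 1.09

Secant formula: x_{n+1} = x_n - f(x_n)(x_n - x_{n-1})/(f(x_n) - f(x_{n-1}))

Iteration 1:
  f(-0.180000) = -1.377217
  f(1.090000) = 0.753784
  x_2 = 1.090000 - 0.753784×(1.090000 - (-0.180000))/(0.753784 - (-1.377217))
       = 0.640772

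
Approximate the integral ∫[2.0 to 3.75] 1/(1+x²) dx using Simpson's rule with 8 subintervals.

f(x) = 1/(1+x²)
a = 2.0, b = 3.75, n = 8
h = (b - a)/n = 0.218750

Simpson's rule: (h/3)[f(x₀) + 4f(x₁) + 2f(x₂) + ... + f(xₙ)]

x_0 = 2.0000, f(x_0) = 0.200000, coefficient = 1
x_1 = 2.2188, f(x_1) = 0.168838, coefficient = 4
x_2 = 2.4375, f(x_2) = 0.144063, coefficient = 2
x_3 = 2.6562, f(x_3) = 0.124136, coefficient = 4
x_4 = 2.8750, f(x_4) = 0.107926, coefficient = 2
x_5 = 3.0938, f(x_5) = 0.094596, coefficient = 4
x_6 = 3.3125, f(x_6) = 0.083524, coefficient = 2
x_7 = 3.5312, f(x_7) = 0.074241, coefficient = 4
x_8 = 3.7500, f(x_8) = 0.066390, coefficient = 1

I ≈ (0.218750/3) × 2.784656 = 0.203048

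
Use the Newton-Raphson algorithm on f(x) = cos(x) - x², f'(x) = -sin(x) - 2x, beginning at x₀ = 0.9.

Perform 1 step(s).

f(x) = cos(x) - x²
f'(x) = -sin(x) - 2x
x₀ = 0.9

Newton-Raphson formula: x_{n+1} = x_n - f(x_n)/f'(x_n)

Iteration 1:
  f(0.900000) = -0.188390
  f'(0.900000) = -2.583327
  x_1 = 0.900000 - (-0.188390)/(-2.583327) = 0.827075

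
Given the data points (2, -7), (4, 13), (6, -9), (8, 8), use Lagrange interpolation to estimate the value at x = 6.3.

Lagrange interpolation formula:
P(x) = Σ yᵢ × Lᵢ(x)
where Lᵢ(x) = Π_{j≠i} (x - xⱼ)/(xᵢ - xⱼ)

L_0(6.3) = (6.3 - 4)/(2 - 4) × (6.3 - 6)/(2 - 6) × (6.3 - 8)/(2 - 8) = 0.024437
L_1(6.3) = (6.3 - 2)/(4 - 2) × (6.3 - 6)/(4 - 6) × (6.3 - 8)/(4 - 8) = -0.137062
L_2(6.3) = (6.3 - 2)/(6 - 2) × (6.3 - 4)/(6 - 4) × (6.3 - 8)/(6 - 8) = 1.050812
L_3(6.3) = (6.3 - 2)/(8 - 2) × (6.3 - 4)/(8 - 4) × (6.3 - 6)/(8 - 6) = 0.061812

P(6.3) = (-7)×L_0(6.3) + 13×L_1(6.3) + (-9)×L_2(6.3) + 8×L_3(6.3)
P(6.3) = -10.915687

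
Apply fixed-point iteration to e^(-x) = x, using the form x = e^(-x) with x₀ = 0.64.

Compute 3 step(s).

Equation: e^(-x) = x
Fixed-point form: x = e^(-x)
x₀ = 0.64

x_1 = g(0.640000) = 0.527292
x_2 = g(0.527292) = 0.590201
x_3 = g(0.590201) = 0.554216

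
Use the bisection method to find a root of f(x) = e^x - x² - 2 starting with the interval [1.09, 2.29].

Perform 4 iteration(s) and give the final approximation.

f(x) = e^x - x² - 2
Initial interval: [1.09, 2.29]

Iteration 1:
  c_1 = (1.090000 + 2.290000)/2 = 1.690000
  f(c_1) = f(1.690000) = 0.563381
  f(a) × f(c) < 0, new interval: [1.090000, 1.690000]
Iteration 2:
  c_2 = (1.090000 + 1.690000)/2 = 1.390000
  f(c_2) = f(1.390000) = 0.082750
  f(a) × f(c) < 0, new interval: [1.090000, 1.390000]
Iteration 3:
  c_3 = (1.090000 + 1.390000)/2 = 1.240000
  f(c_3) = f(1.240000) = -0.081987
  f(a) × f(c) ≥ 0, new interval: [1.240000, 1.390000]
Iteration 4:
  c_4 = (1.240000 + 1.390000)/2 = 1.315000
  f(c_4) = f(1.315000) = -0.004474
  f(a) × f(c) ≥ 0, new interval: [1.315000, 1.390000]

After 4 iteration(s), the approximation is c_4 = 1.315000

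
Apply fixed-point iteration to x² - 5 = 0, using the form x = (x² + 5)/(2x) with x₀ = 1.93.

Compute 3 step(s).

Equation: x² - 5 = 0
Fixed-point form: x = (x² + 5)/(2x)
x₀ = 1.93

x_1 = g(1.930000) = 2.260337
x_2 = g(2.260337) = 2.236198
x_3 = g(2.236198) = 2.236068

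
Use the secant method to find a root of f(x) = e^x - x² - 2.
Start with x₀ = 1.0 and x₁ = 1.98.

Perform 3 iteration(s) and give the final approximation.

f(x) = e^x - x² - 2
x₀ = 1.0, x₁ = 1.98

Secant formula: x_{n+1} = x_n - f(x_n)(x_n - x_{n-1})/(f(x_n) - f(x_{n-1}))

Iteration 1:
  f(1.000000) = -0.281718
  f(1.980000) = 1.322343
  x_2 = 1.980000 - 1.322343×(1.980000 - 1.000000)/(1.322343 - (-0.281718))
       = 1.172116
Iteration 2:
  f(1.980000) = 1.322343
  f(1.172116) = -0.145039
  x_3 = 1.172116 - (-0.145039)×(1.172116 - 1.980000)/(-0.145039 - 1.322343)
       = 1.251968
Iteration 3:
  f(1.172116) = -0.145039
  f(1.251968) = -0.070205
  x_4 = 1.251968 - (-0.070205)×(1.251968 - 1.172116)/(-0.070205 - (-0.145039))
       = 1.326882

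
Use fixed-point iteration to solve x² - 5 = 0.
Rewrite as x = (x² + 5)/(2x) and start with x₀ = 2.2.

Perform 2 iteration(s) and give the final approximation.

Equation: x² - 5 = 0
Fixed-point form: x = (x² + 5)/(2x)
x₀ = 2.2

x_1 = g(2.200000) = 2.236364
x_2 = g(2.236364) = 2.236068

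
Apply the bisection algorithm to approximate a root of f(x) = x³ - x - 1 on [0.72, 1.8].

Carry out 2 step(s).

f(x) = x³ - x - 1
Initial interval: [0.72, 1.8]

Iteration 1:
  c_1 = (0.720000 + 1.800000)/2 = 1.260000
  f(c_1) = f(1.260000) = -0.259624
  f(a) × f(c) ≥ 0, new interval: [1.260000, 1.800000]
Iteration 2:
  c_2 = (1.260000 + 1.800000)/2 = 1.530000
  f(c_2) = f(1.530000) = 1.051577
  f(a) × f(c) < 0, new interval: [1.260000, 1.530000]

After 2 iteration(s), the approximation is c_2 = 1.530000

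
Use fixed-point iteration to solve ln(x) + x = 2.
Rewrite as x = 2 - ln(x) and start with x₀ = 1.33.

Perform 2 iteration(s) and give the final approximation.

Equation: ln(x) + x = 2
Fixed-point form: x = 2 - ln(x)
x₀ = 1.33

x_1 = g(1.330000) = 1.714821
x_2 = g(1.714821) = 1.460691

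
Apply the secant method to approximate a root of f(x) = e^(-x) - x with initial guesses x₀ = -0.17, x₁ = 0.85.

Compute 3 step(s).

f(x) = e^(-x) - x
x₀ = -0.17, x₁ = 0.85

Secant formula: x_{n+1} = x_n - f(x_n)(x_n - x_{n-1})/(f(x_n) - f(x_{n-1}))

Iteration 1:
  f(-0.170000) = 1.355305
  f(0.850000) = -0.422585
  x_2 = 0.850000 - (-0.422585)×(0.850000 - (-0.170000))/(-0.422585 - 1.355305)
       = 0.607557
Iteration 2:
  f(0.850000) = -0.422585
  f(0.607557) = -0.062877
  x_3 = 0.607557 - (-0.062877)×(0.607557 - 0.850000)/(-0.062877 - (-0.422585))
       = 0.565178
Iteration 3:
  f(0.607557) = -0.062877
  f(0.565178) = 0.003081
  x_4 = 0.565178 - 0.003081×(0.565178 - 0.607557)/(0.003081 - (-0.062877))
       = 0.567158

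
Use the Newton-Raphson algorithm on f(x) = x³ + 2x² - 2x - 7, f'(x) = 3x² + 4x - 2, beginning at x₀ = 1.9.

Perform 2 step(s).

f(x) = x³ + 2x² - 2x - 7
f'(x) = 3x² + 4x - 2
x₀ = 1.9

Newton-Raphson formula: x_{n+1} = x_n - f(x_n)/f'(x_n)

Iteration 1:
  f(1.900000) = 3.279000
  f'(1.900000) = 16.430000
  x_1 = 1.900000 - 3.279000/16.430000 = 1.700426
Iteration 2:
  f(1.700426) = 0.298740
  f'(1.700426) = 13.476050
  x_2 = 1.700426 - 0.298740/13.476050 = 1.678258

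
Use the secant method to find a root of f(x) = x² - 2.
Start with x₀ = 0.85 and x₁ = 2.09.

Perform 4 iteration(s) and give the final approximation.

f(x) = x² - 2
x₀ = 0.85, x₁ = 2.09

Secant formula: x_{n+1} = x_n - f(x_n)(x_n - x_{n-1})/(f(x_n) - f(x_{n-1}))

Iteration 1:
  f(0.850000) = -1.277500
  f(2.090000) = 2.368100
  x_2 = 2.090000 - 2.368100×(2.090000 - 0.850000)/(2.368100 - (-1.277500))
       = 1.284524
Iteration 2:
  f(2.090000) = 2.368100
  f(1.284524) = -0.349999
  x_3 = 1.284524 - (-0.349999)×(1.284524 - 2.090000)/(-0.349999 - 2.368100)
       = 1.388242
Iteration 3:
  f(1.284524) = -0.349999
  f(1.388242) = -0.072785
  x_4 = 1.388242 - (-0.072785)×(1.388242 - 1.284524)/(-0.072785 - (-0.349999))
       = 1.415474
Iteration 4:
  f(1.388242) = -0.072785
  f(1.415474) = 0.003566
  x_5 = 1.415474 - 0.003566×(1.415474 - 1.388242)/(0.003566 - (-0.072785))
       = 1.414202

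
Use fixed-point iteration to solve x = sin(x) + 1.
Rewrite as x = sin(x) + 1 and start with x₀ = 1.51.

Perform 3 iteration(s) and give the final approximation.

Equation: x = sin(x) + 1
Fixed-point form: x = sin(x) + 1
x₀ = 1.51

x_1 = g(1.510000) = 1.998152
x_2 = g(1.998152) = 1.910065
x_3 = g(1.910065) = 1.942998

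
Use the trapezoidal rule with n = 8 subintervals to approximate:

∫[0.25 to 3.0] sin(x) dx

f(x) = sin(x)
a = 0.25, b = 3.0, n = 8
h = (b - a)/n = 0.343750

Trapezoidal rule: (h/2)[f(x₀) + 2f(x₁) + 2f(x₂) + ... + f(xₙ)]

x_0 = 0.2500, f(x_0) = 0.247404, coefficient = 1
x_1 = 0.5938, f(x_1) = 0.559473, coefficient = 2
x_2 = 0.9375, f(x_2) = 0.806081, coefficient = 2
x_3 = 1.2812, f(x_3) = 0.958374, coefficient = 2
x_4 = 1.6250, f(x_4) = 0.998531, coefficient = 2
x_5 = 1.9688, f(x_5) = 0.921856, coefficient = 2
x_6 = 2.3125, f(x_6) = 0.737319, coefficient = 2
x_7 = 2.6562, f(x_7) = 0.466511, coefficient = 2
x_8 = 3.0000, f(x_8) = 0.141120, coefficient = 1

I ≈ (0.343750/2) × 11.284814 = 1.939577
Exact value: 1.958905
Error: 0.019327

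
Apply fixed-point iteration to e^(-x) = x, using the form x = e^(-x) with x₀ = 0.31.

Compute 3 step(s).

Equation: e^(-x) = x
Fixed-point form: x = e^(-x)
x₀ = 0.31

x_1 = g(0.310000) = 0.733447
x_2 = g(0.733447) = 0.480251
x_3 = g(0.480251) = 0.618628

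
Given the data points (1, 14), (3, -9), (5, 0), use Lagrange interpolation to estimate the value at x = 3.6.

Lagrange interpolation formula:
P(x) = Σ yᵢ × Lᵢ(x)
where Lᵢ(x) = Π_{j≠i} (x - xⱼ)/(xᵢ - xⱼ)

L_0(3.6) = (3.6 - 3)/(1 - 3) × (3.6 - 5)/(1 - 5) = -0.105000
L_1(3.6) = (3.6 - 1)/(3 - 1) × (3.6 - 5)/(3 - 5) = 0.910000
L_2(3.6) = (3.6 - 1)/(5 - 1) × (3.6 - 3)/(5 - 3) = 0.195000

P(3.6) = 14×L_0(3.6) + (-9)×L_1(3.6) + 0×L_2(3.6)
P(3.6) = -9.660000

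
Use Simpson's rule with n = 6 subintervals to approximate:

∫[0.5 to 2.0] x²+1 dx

f(x) = x²+1
a = 0.5, b = 2.0, n = 6
h = (b - a)/n = 0.250000

Simpson's rule: (h/3)[f(x₀) + 4f(x₁) + 2f(x₂) + ... + f(xₙ)]

x_0 = 0.5000, f(x_0) = 1.250000, coefficient = 1
x_1 = 0.7500, f(x_1) = 1.562500, coefficient = 4
x_2 = 1.0000, f(x_2) = 2.000000, coefficient = 2
x_3 = 1.2500, f(x_3) = 2.562500, coefficient = 4
x_4 = 1.5000, f(x_4) = 3.250000, coefficient = 2
x_5 = 1.7500, f(x_5) = 4.062500, coefficient = 4
x_6 = 2.0000, f(x_6) = 5.000000, coefficient = 1

I ≈ (0.250000/3) × 49.500000 = 4.125000
Exact value: 4.125000
Error: 0.000000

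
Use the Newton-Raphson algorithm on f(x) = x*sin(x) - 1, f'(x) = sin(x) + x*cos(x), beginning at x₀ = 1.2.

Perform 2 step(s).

f(x) = x*sin(x) - 1
f'(x) = sin(x) + x*cos(x)
x₀ = 1.2

Newton-Raphson formula: x_{n+1} = x_n - f(x_n)/f'(x_n)

Iteration 1:
  f(1.200000) = 0.118447
  f'(1.200000) = 1.366868
  x_1 = 1.200000 - 0.118447/1.366868 = 1.113344
Iteration 2:
  f(1.113344) = -0.001129
  f'(1.113344) = 1.388904
  x_2 = 1.113344 - (-0.001129)/1.388904 = 1.114157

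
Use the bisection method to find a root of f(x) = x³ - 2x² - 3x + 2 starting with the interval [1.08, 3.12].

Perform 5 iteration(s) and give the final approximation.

f(x) = x³ - 2x² - 3x + 2
Initial interval: [1.08, 3.12]

Iteration 1:
  c_1 = (1.080000 + 3.120000)/2 = 2.100000
  f(c_1) = f(2.100000) = -3.859000
  f(a) × f(c) ≥ 0, new interval: [2.100000, 3.120000]
Iteration 2:
  c_2 = (2.100000 + 3.120000)/2 = 2.610000
  f(c_2) = f(2.610000) = -1.674619
  f(a) × f(c) ≥ 0, new interval: [2.610000, 3.120000]
Iteration 3:
  c_3 = (2.610000 + 3.120000)/2 = 2.865000
  f(c_3) = f(2.865000) = 0.505115
  f(a) × f(c) < 0, new interval: [2.610000, 2.865000]
Iteration 4:
  c_4 = (2.610000 + 2.865000)/2 = 2.737500
  f(c_4) = f(2.737500) = -0.685744
  f(a) × f(c) ≥ 0, new interval: [2.737500, 2.865000]
Iteration 5:
  c_5 = (2.737500 + 2.865000)/2 = 2.801250
  f(c_5) = f(2.801250) = -0.116340
  f(a) × f(c) ≥ 0, new interval: [2.801250, 2.865000]

After 5 iteration(s), the approximation is c_5 = 2.801250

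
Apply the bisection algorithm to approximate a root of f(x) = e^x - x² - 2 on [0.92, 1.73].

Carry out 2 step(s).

f(x) = e^x - x² - 2
Initial interval: [0.92, 1.73]

Iteration 1:
  c_1 = (0.920000 + 1.730000)/2 = 1.325000
  f(c_1) = f(1.325000) = 0.006560
  f(a) × f(c) < 0, new interval: [0.920000, 1.325000]
Iteration 2:
  c_2 = (0.920000 + 1.325000)/2 = 1.122500
  f(c_2) = f(1.122500) = -0.187480
  f(a) × f(c) ≥ 0, new interval: [1.122500, 1.325000]

After 2 iteration(s), the approximation is c_2 = 1.122500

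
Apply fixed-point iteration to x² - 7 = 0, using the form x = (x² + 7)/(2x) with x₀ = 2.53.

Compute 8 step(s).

Equation: x² - 7 = 0
Fixed-point form: x = (x² + 7)/(2x)
x₀ = 2.53

x_1 = g(2.530000) = 2.648399
x_2 = g(2.648399) = 2.645753
x_3 = g(2.645753) = 2.645751
x_4 = g(2.645751) = 2.645751
x_5 = g(2.645751) = 2.645751
x_6 = g(2.645751) = 2.645751
x_7 = g(2.645751) = 2.645751
x_8 = g(2.645751) = 2.645751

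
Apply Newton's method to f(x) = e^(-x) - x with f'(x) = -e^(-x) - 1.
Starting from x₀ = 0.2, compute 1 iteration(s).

f(x) = e^(-x) - x
f'(x) = -e^(-x) - 1
x₀ = 0.2

Newton-Raphson formula: x_{n+1} = x_n - f(x_n)/f'(x_n)

Iteration 1:
  f(0.200000) = 0.618731
  f'(0.200000) = -1.818731
  x_1 = 0.200000 - 0.618731/(-1.818731) = 0.540199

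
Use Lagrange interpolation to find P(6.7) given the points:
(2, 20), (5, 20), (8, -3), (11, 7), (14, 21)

Lagrange interpolation formula:
P(x) = Σ yᵢ × Lᵢ(x)
where Lᵢ(x) = Π_{j≠i} (x - xⱼ)/(xᵢ - xⱼ)

L_0(6.7) = (6.7 - 5)/(2 - 5) × (6.7 - 8)/(2 - 8) × (6.7 - 11)/(2 - 11) × (6.7 - 14)/(2 - 14) = -0.035685
L_1(6.7) = (6.7 - 2)/(5 - 2) × (6.7 - 8)/(5 - 8) × (6.7 - 11)/(5 - 11) × (6.7 - 14)/(5 - 14) = 0.394636
L_2(6.7) = (6.7 - 2)/(8 - 2) × (6.7 - 5)/(8 - 5) × (6.7 - 11)/(8 - 11) × (6.7 - 14)/(8 - 14) = 0.774093
L_3(6.7) = (6.7 - 2)/(11 - 2) × (6.7 - 5)/(11 - 5) × (6.7 - 8)/(11 - 8) × (6.7 - 14)/(11 - 14) = -0.156019
L_4(6.7) = (6.7 - 2)/(14 - 2) × (6.7 - 5)/(14 - 5) × (6.7 - 8)/(14 - 8) × (6.7 - 11)/(14 - 11) = 0.022975

P(6.7) = 20×L_0(6.7) + 20×L_1(6.7) + (-3)×L_2(6.7) + 7×L_3(6.7) + 21×L_4(6.7)
P(6.7) = 4.247082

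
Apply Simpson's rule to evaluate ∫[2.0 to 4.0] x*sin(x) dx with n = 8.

f(x) = x*sin(x)
a = 2.0, b = 4.0, n = 8
h = (b - a)/n = 0.250000

Simpson's rule: (h/3)[f(x₀) + 4f(x₁) + 2f(x₂) + ... + f(xₙ)]

x_0 = 2.0000, f(x_0) = 1.818595, coefficient = 1
x_1 = 2.2500, f(x_1) = 1.750665, coefficient = 4
x_2 = 2.5000, f(x_2) = 1.496180, coefficient = 2
x_3 = 2.7500, f(x_3) = 1.049568, coefficient = 4
x_4 = 3.0000, f(x_4) = 0.423360, coefficient = 2
x_5 = 3.2500, f(x_5) = -0.351634, coefficient = 4
x_6 = 3.5000, f(x_6) = -1.227741, coefficient = 2
x_7 = 3.7500, f(x_7) = -2.143355, coefficient = 4
x_8 = 4.0000, f(x_8) = -3.027210, coefficient = 1

I ≈ (0.250000/3) × 1.395956 = 0.116330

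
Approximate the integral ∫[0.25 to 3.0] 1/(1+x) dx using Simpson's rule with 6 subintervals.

f(x) = 1/(1+x)
a = 0.25, b = 3.0, n = 6
h = (b - a)/n = 0.458333

Simpson's rule: (h/3)[f(x₀) + 4f(x₁) + 2f(x₂) + ... + f(xₙ)]

x_0 = 0.2500, f(x_0) = 0.800000, coefficient = 1
x_1 = 0.7083, f(x_1) = 0.585366, coefficient = 4
x_2 = 1.1667, f(x_2) = 0.461538, coefficient = 2
x_3 = 1.6250, f(x_3) = 0.380952, coefficient = 4
x_4 = 2.0833, f(x_4) = 0.324324, coefficient = 2
x_5 = 2.5417, f(x_5) = 0.282353, coefficient = 4
x_6 = 3.0000, f(x_6) = 0.250000, coefficient = 1

I ≈ (0.458333/3) × 7.616410 = 1.163618
Exact value: 1.163151
Error: 0.000467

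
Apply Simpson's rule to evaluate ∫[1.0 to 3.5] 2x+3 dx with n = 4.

f(x) = 2x+3
a = 1.0, b = 3.5, n = 4
h = (b - a)/n = 0.625000

Simpson's rule: (h/3)[f(x₀) + 4f(x₁) + 2f(x₂) + ... + f(xₙ)]

x_0 = 1.0000, f(x_0) = 5.000000, coefficient = 1
x_1 = 1.6250, f(x_1) = 6.250000, coefficient = 4
x_2 = 2.2500, f(x_2) = 7.500000, coefficient = 2
x_3 = 2.8750, f(x_3) = 8.750000, coefficient = 4
x_4 = 3.5000, f(x_4) = 10.000000, coefficient = 1

I ≈ (0.625000/3) × 90.000000 = 18.750000
Exact value: 18.750000
Error: 0.000000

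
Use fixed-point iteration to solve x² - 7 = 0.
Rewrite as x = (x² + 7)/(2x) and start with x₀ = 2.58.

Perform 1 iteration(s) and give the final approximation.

Equation: x² - 7 = 0
Fixed-point form: x = (x² + 7)/(2x)
x₀ = 2.58

x_1 = g(2.580000) = 2.646589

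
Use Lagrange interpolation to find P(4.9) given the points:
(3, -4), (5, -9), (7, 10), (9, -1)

Lagrange interpolation formula:
P(x) = Σ yᵢ × Lᵢ(x)
where Lᵢ(x) = Π_{j≠i} (x - xⱼ)/(xᵢ - xⱼ)

L_0(4.9) = (4.9 - 5)/(3 - 5) × (4.9 - 7)/(3 - 7) × (4.9 - 9)/(3 - 9) = 0.017937
L_1(4.9) = (4.9 - 3)/(5 - 3) × (4.9 - 7)/(5 - 7) × (4.9 - 9)/(5 - 9) = 1.022437
L_2(4.9) = (4.9 - 3)/(7 - 3) × (4.9 - 5)/(7 - 5) × (4.9 - 9)/(7 - 9) = -0.048687
L_3(4.9) = (4.9 - 3)/(9 - 3) × (4.9 - 5)/(9 - 5) × (4.9 - 7)/(9 - 7) = 0.008312

P(4.9) = (-4)×L_0(4.9) + (-9)×L_1(4.9) + 10×L_2(4.9) + (-1)×L_3(4.9)
P(4.9) = -9.768875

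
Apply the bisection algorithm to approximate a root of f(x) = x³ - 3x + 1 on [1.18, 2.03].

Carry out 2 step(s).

f(x) = x³ - 3x + 1
Initial interval: [1.18, 2.03]

Iteration 1:
  c_1 = (1.180000 + 2.030000)/2 = 1.605000
  f(c_1) = f(1.605000) = 0.319520
  f(a) × f(c) < 0, new interval: [1.180000, 1.605000]
Iteration 2:
  c_2 = (1.180000 + 1.605000)/2 = 1.392500
  f(c_2) = f(1.392500) = -0.477364
  f(a) × f(c) ≥ 0, new interval: [1.392500, 1.605000]

After 2 iteration(s), the approximation is c_2 = 1.392500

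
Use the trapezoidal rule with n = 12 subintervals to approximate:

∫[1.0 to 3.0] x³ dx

f(x) = x³
a = 1.0, b = 3.0, n = 12
h = (b - a)/n = 0.166667

Trapezoidal rule: (h/2)[f(x₀) + 2f(x₁) + 2f(x₂) + ... + f(xₙ)]

x_0 = 1.0000, f(x_0) = 1.000000, coefficient = 1
x_1 = 1.1667, f(x_1) = 1.587963, coefficient = 2
x_2 = 1.3333, f(x_2) = 2.370370, coefficient = 2
x_3 = 1.5000, f(x_3) = 3.375000, coefficient = 2
x_4 = 1.6667, f(x_4) = 4.629630, coefficient = 2
x_5 = 1.8333, f(x_5) = 6.162037, coefficient = 2
x_6 = 2.0000, f(x_6) = 8.000000, coefficient = 2
x_7 = 2.1667, f(x_7) = 10.171296, coefficient = 2
x_8 = 2.3333, f(x_8) = 12.703704, coefficient = 2
x_9 = 2.5000, f(x_9) = 15.625000, coefficient = 2
x_10 = 2.6667, f(x_10) = 18.962963, coefficient = 2
x_11 = 2.8333, f(x_11) = 22.745370, coefficient = 2
x_12 = 3.0000, f(x_12) = 27.000000, coefficient = 1

I ≈ (0.166667/2) × 240.666667 = 20.055556
Exact value: 20.000000
Error: 0.055556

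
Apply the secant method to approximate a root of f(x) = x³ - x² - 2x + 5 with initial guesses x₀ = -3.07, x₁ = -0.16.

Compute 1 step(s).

f(x) = x³ - x² - 2x + 5
x₀ = -3.07, x₁ = -0.16

Secant formula: x_{n+1} = x_n - f(x_n)(x_n - x_{n-1})/(f(x_n) - f(x_{n-1}))

Iteration 1:
  f(-3.070000) = -27.219343
  f(-0.160000) = 5.290304
  x_2 = -0.160000 - 5.290304×(-0.160000 - (-3.070000))/(5.290304 - (-27.219343))
       = -0.633545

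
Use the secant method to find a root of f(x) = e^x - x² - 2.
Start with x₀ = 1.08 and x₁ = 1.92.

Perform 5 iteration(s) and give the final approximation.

f(x) = e^x - x² - 2
x₀ = 1.08, x₁ = 1.92

Secant formula: x_{n+1} = x_n - f(x_n)(x_n - x_{n-1})/(f(x_n) - f(x_{n-1}))

Iteration 1:
  f(1.080000) = -0.221720
  f(1.920000) = 1.134558
  x_2 = 1.920000 - 1.134558×(1.920000 - 1.080000)/(1.134558 - (-0.221720))
       = 1.217321
Iteration 2:
  f(1.920000) = 1.134558
  f(1.217321) = -0.103745
  x_3 = 1.217321 - (-0.103745)×(1.217321 - 1.920000)/(-0.103745 - 1.134558)
       = 1.276191
Iteration 3:
  f(1.217321) = -0.103745
  f(1.276191) = -0.045697
  x_4 = 1.276191 - (-0.045697)×(1.276191 - 1.217321)/(-0.045697 - (-0.103745))
       = 1.322536
Iteration 4:
  f(1.276191) = -0.045697
  f(1.322536) = 0.003825
  x_5 = 1.322536 - 0.003825×(1.322536 - 1.276191)/(0.003825 - (-0.045697))
       = 1.318956
Iteration 5:
  f(1.322536) = 0.003825
  f(1.318956) = -0.000129
  x_6 = 1.318956 - (-0.000129)×(1.318956 - 1.322536)/(-0.000129 - 0.003825)
       = 1.319073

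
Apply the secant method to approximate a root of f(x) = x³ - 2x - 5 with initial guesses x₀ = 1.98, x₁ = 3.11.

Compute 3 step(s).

f(x) = x³ - 2x - 5
x₀ = 1.98, x₁ = 3.11

Secant formula: x_{n+1} = x_n - f(x_n)(x_n - x_{n-1})/(f(x_n) - f(x_{n-1}))

Iteration 1:
  f(1.980000) = -1.197608
  f(3.110000) = 18.860231
  x_2 = 3.110000 - 18.860231×(3.110000 - 1.980000)/(18.860231 - (-1.197608))
       = 2.047470
Iteration 2:
  f(3.110000) = 18.860231
  f(2.047470) = -0.511675
  x_3 = 2.047470 - (-0.511675)×(2.047470 - 3.110000)/(-0.511675 - 18.860231)
       = 2.075535
Iteration 3:
  f(2.047470) = -0.511675
  f(2.075535) = -0.209990
  x_4 = 2.075535 - (-0.209990)×(2.075535 - 2.047470)/(-0.209990 - (-0.511675))
       = 2.095069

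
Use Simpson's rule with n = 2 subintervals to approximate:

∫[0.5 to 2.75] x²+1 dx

f(x) = x²+1
a = 0.5, b = 2.75, n = 2
h = (b - a)/n = 1.125000

Simpson's rule: (h/3)[f(x₀) + 4f(x₁) + 2f(x₂) + ... + f(xₙ)]

x_0 = 0.5000, f(x_0) = 1.250000, coefficient = 1
x_1 = 1.6250, f(x_1) = 3.640625, coefficient = 4
x_2 = 2.7500, f(x_2) = 8.562500, coefficient = 1

I ≈ (1.125000/3) × 24.375000 = 9.140625
Exact value: 9.140625
Error: 0.000000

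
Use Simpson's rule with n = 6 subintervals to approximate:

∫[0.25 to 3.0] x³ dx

f(x) = x³
a = 0.25, b = 3.0, n = 6
h = (b - a)/n = 0.458333

Simpson's rule: (h/3)[f(x₀) + 4f(x₁) + 2f(x₂) + ... + f(xₙ)]

x_0 = 0.2500, f(x_0) = 0.015625, coefficient = 1
x_1 = 0.7083, f(x_1) = 0.355396, coefficient = 4
x_2 = 1.1667, f(x_2) = 1.587963, coefficient = 2
x_3 = 1.6250, f(x_3) = 4.291016, coefficient = 4
x_4 = 2.0833, f(x_4) = 9.042245, coefficient = 2
x_5 = 2.5417, f(x_5) = 16.419343, coefficient = 4
x_6 = 3.0000, f(x_6) = 27.000000, coefficient = 1

I ≈ (0.458333/3) × 132.539062 = 20.249023
Exact value: 20.249023
Error: 0.000000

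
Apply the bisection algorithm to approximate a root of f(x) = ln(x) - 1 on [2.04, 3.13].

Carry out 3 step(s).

f(x) = ln(x) - 1
Initial interval: [2.04, 3.13]

Iteration 1:
  c_1 = (2.040000 + 3.130000)/2 = 2.585000
  f(c_1) = f(2.585000) = -0.050274
  f(a) × f(c) ≥ 0, new interval: [2.585000, 3.130000]
Iteration 2:
  c_2 = (2.585000 + 3.130000)/2 = 2.857500
  f(c_2) = f(2.857500) = 0.049947
  f(a) × f(c) < 0, new interval: [2.585000, 2.857500]
Iteration 3:
  c_3 = (2.585000 + 2.857500)/2 = 2.721250
  f(c_3) = f(2.721250) = 0.001091
  f(a) × f(c) < 0, new interval: [2.585000, 2.721250]

After 3 iteration(s), the approximation is c_3 = 2.721250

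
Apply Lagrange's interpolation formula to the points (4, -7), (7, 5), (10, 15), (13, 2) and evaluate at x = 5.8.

Lagrange interpolation formula:
P(x) = Σ yᵢ × Lᵢ(x)
where Lᵢ(x) = Π_{j≠i} (x - xⱼ)/(xᵢ - xⱼ)

L_0(5.8) = (5.8 - 7)/(4 - 7) × (5.8 - 10)/(4 - 10) × (5.8 - 13)/(4 - 13) = 0.224000
L_1(5.8) = (5.8 - 4)/(7 - 4) × (5.8 - 10)/(7 - 10) × (5.8 - 13)/(7 - 13) = 1.008000
L_2(5.8) = (5.8 - 4)/(10 - 4) × (5.8 - 7)/(10 - 7) × (5.8 - 13)/(10 - 13) = -0.288000
L_3(5.8) = (5.8 - 4)/(13 - 4) × (5.8 - 7)/(13 - 7) × (5.8 - 10)/(13 - 10) = 0.056000

P(5.8) = (-7)×L_0(5.8) + 5×L_1(5.8) + 15×L_2(5.8) + 2×L_3(5.8)
P(5.8) = -0.736000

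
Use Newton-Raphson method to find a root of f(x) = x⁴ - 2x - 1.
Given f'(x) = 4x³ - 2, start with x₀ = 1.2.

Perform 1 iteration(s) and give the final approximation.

f(x) = x⁴ - 2x - 1
f'(x) = 4x³ - 2
x₀ = 1.2

Newton-Raphson formula: x_{n+1} = x_n - f(x_n)/f'(x_n)

Iteration 1:
  f(1.200000) = -1.326400
  f'(1.200000) = 4.912000
  x_1 = 1.200000 - (-1.326400)/4.912000 = 1.470033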